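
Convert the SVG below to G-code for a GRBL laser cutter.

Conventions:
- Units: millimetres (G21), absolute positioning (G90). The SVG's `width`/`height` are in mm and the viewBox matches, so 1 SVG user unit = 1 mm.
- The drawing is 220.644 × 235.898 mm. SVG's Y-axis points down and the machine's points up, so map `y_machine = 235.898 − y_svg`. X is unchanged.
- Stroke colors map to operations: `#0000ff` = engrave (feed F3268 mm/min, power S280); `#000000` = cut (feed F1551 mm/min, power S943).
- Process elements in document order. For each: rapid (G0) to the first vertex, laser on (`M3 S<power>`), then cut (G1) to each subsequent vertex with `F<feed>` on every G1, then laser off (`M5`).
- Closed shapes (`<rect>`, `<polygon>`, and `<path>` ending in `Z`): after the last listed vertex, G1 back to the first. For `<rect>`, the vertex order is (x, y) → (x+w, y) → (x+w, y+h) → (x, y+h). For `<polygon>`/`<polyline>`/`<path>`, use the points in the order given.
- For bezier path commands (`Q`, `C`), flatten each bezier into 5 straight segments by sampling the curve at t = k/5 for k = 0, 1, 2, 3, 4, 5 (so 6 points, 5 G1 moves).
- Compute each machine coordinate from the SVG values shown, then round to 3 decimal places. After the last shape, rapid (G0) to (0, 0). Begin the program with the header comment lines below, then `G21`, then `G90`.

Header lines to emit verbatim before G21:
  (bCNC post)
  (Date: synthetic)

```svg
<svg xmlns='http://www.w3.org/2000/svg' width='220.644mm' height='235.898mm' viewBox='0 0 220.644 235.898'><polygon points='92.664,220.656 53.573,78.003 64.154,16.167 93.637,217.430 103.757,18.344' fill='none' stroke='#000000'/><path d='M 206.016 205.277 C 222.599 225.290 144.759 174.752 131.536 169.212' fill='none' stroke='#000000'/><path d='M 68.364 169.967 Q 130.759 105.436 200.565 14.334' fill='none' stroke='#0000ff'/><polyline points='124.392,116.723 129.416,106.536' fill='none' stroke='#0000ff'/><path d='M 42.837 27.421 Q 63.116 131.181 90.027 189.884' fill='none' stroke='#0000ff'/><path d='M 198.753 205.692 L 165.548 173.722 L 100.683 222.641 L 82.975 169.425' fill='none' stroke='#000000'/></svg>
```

(bCNC post)
(Date: synthetic)
G21
G90
G0 X92.664 Y15.242
M3 S943
G1 X53.573 Y157.895 F1551
G1 X64.154 Y219.731 F1551
G1 X93.637 Y18.468 F1551
G1 X103.757 Y217.554 F1551
G1 X92.664 Y15.242 F1551
M5
G0 X206.016 Y30.621
M3 S943
G1 X205.907 Y26.155 F1551
G1 X190.771 Y33.075 F1551
G1 X168.241 Y45.834 F1551
G1 X145.952 Y58.887 F1551
G1 X131.536 Y66.686 F1551
M5
G0 X68.364 Y65.931
M3 S280
G1 X93.618 Y92.806 F3268
G1 X119.466 Y121.807 F3268
G1 X145.906 Y152.934 F3268
G1 X172.939 Y186.186 F3268
G1 X200.565 Y221.564 F3268
M5
G0 X124.392 Y119.175
M3 S280
G1 X129.416 Y129.362 F3268
M5
G0 X42.837 Y208.477
M3 S280
G1 X51.214 Y168.775 F3268
G1 X60.121 Y132.678 F3268
G1 X69.559 Y100.186 F3268
G1 X79.528 Y71.297 F3268
G1 X90.027 Y46.014 F3268
M5
G0 X198.753 Y30.206
M3 S943
G1 X165.548 Y62.176 F1551
G1 X100.683 Y13.257 F1551
G1 X82.975 Y66.473 F1551
M5
G0 X0.000 Y0.000

Since the viewBox matches the mm dimensions, user units are millimetres directly. The only transform is the Y-flip y_m = 235.898 − y_svg.

Shape 1 is a closed polygon drawn with `<polygon>`. Its stroke #000000 means cut at S943, F1551. After flipping Y the toolpath is (92.664,15.242) → (53.573,157.895) → (64.154,219.731) → (93.637,18.468) → (103.757,217.554) → (92.664,15.242), returning to the start.

Shape 2 is a cubic bezier drawn with `<path>`. Its stroke #000000 means cut at S943, F1551. After flipping Y the toolpath is (206.016,30.621) → (205.907,26.155) → (190.771,33.075) → (168.241,45.834) → (145.952,58.887) → (131.536,66.686).

Shape 3 is a quadratic bezier drawn with `<path>`. Its stroke #0000ff means engrave at S280, F3268. After flipping Y the toolpath is (68.364,65.931) → (93.618,92.806) → (119.466,121.807) → (145.906,152.934) → (172.939,186.186) → (200.565,221.564).

Shape 4 is a line segment drawn with `<polyline>`. Its stroke #0000ff means engrave at S280, F3268. After flipping Y the toolpath is (124.392,119.175) → (129.416,129.362).

Shape 5 is a quadratic bezier drawn with `<path>`. Its stroke #0000ff means engrave at S280, F3268. After flipping Y the toolpath is (42.837,208.477) → (51.214,168.775) → (60.121,132.678) → (69.559,100.186) → (79.528,71.297) → (90.027,46.014).

Shape 6 is a open polyline drawn with `<path>`. Its stroke #000000 means cut at S943, F1551. After flipping Y the toolpath is (198.753,30.206) → (165.548,62.176) → (100.683,13.257) → (82.975,66.473).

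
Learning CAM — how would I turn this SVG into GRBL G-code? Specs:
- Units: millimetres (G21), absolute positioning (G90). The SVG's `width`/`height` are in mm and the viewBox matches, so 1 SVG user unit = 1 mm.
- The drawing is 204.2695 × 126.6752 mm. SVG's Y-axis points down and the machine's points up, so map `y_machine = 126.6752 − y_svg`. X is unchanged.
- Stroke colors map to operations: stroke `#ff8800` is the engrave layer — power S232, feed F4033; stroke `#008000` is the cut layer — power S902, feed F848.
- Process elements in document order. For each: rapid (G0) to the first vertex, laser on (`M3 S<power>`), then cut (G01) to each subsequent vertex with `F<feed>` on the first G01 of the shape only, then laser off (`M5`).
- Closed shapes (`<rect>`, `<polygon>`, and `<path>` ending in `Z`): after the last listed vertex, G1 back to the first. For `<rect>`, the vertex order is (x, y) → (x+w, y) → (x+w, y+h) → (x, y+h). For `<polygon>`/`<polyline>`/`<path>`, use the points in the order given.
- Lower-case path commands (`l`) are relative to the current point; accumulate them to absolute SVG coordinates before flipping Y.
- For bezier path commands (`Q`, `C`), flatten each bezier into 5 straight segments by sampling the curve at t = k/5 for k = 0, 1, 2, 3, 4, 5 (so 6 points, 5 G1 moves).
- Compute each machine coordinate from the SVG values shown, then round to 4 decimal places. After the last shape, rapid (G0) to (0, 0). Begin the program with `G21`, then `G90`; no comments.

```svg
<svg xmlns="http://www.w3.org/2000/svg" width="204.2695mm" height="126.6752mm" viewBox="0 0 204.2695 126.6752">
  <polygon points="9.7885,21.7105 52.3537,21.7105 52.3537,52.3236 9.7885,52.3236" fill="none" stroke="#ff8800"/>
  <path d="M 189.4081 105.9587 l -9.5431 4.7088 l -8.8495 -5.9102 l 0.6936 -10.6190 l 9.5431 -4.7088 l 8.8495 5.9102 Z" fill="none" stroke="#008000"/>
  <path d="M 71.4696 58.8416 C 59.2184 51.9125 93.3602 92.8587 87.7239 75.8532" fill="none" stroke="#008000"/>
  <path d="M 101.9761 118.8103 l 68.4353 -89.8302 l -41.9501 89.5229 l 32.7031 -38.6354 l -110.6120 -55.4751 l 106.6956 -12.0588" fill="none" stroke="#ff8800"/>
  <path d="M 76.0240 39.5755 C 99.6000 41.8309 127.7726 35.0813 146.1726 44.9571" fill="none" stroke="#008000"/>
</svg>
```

G21
G90
G0 X9.7885 Y104.9647
M3 S232
G01 X52.3537 Y104.9647 F4033
G01 X52.3537 Y74.3516
G01 X9.7885 Y74.3516
G01 X9.7885 Y104.9647
M5
G0 X189.4081 Y20.7165
M3 S902
G01 X179.8650 Y16.0077 F848
G01 X171.0155 Y21.9179
G01 X171.7091 Y32.5369
G01 X181.2522 Y37.2457
G01 X190.1017 Y31.3355
G01 X189.4081 Y20.7165
M5
G0 X71.4696 Y67.8336
M3 S902
G01 X68.9967 Y67.0926 F848
G01 X73.5218 Y59.9413
G01 X80.9089 Y51.4593
G01 X87.0217 Y46.7263
G01 X87.7239 Y50.8220
M5
G0 X101.9761 Y7.8649
M3 S232
G01 X170.4114 Y97.6951 F4033
G01 X128.4613 Y8.1722
G01 X161.1644 Y46.8076
G01 X50.5524 Y102.2827
G01 X157.2480 Y114.3415
M5
G0 X76.0240 Y87.0997
M3 S902
G01 X90.6062 Y86.6220 F848
G01 X105.6019 Y87.0753
G01 X120.3214 Y87.2292
G01 X134.0748 Y85.8536
G01 X146.1726 Y81.7181
M5
G0 X0.0000 Y0.0000

Since the viewBox matches the mm dimensions, user units are millimetres directly. The only transform is the Y-flip y_m = 126.6752 − y_svg.

Shape 1 is a rectangle drawn with `<polygon>`. Its stroke #ff8800 means engrave at S232, F4033. After flipping Y the toolpath is (9.7885,104.9647) → (52.3537,104.9647) → (52.3537,74.3516) → (9.7885,74.3516) → (9.7885,104.9647), returning to the start.

Shape 2 is a regular polygon drawn with `<path>`. Its stroke #008000 means cut at S902, F848. After flipping Y the toolpath is (189.4081,20.7165) → (179.8650,16.0077) → (171.0155,21.9179) → (171.7091,32.5369) → (181.2522,37.2457) → (190.1017,31.3355) → (189.4081,20.7165), returning to the start.

Shape 3 is a cubic bezier drawn with `<path>`. Its stroke #008000 means cut at S902, F848. After flipping Y the toolpath is (71.4696,67.8336) → (68.9967,67.0926) → (73.5218,59.9413) → (80.9089,51.4593) → (87.0217,46.7263) → (87.7239,50.8220).

Shape 4 is a open polyline drawn with `<path>`. Its stroke #ff8800 means engrave at S232, F4033. After flipping Y the toolpath is (101.9761,7.8649) → (170.4114,97.6951) → (128.4613,8.1722) → (161.1644,46.8076) → (50.5524,102.2827) → (157.2480,114.3415).

Shape 5 is a cubic bezier drawn with `<path>`. Its stroke #008000 means cut at S902, F848. After flipping Y the toolpath is (76.0240,87.0997) → (90.6062,86.6220) → (105.6019,87.0753) → (120.3214,87.2292) → (134.0748,85.8536) → (146.1726,81.7181).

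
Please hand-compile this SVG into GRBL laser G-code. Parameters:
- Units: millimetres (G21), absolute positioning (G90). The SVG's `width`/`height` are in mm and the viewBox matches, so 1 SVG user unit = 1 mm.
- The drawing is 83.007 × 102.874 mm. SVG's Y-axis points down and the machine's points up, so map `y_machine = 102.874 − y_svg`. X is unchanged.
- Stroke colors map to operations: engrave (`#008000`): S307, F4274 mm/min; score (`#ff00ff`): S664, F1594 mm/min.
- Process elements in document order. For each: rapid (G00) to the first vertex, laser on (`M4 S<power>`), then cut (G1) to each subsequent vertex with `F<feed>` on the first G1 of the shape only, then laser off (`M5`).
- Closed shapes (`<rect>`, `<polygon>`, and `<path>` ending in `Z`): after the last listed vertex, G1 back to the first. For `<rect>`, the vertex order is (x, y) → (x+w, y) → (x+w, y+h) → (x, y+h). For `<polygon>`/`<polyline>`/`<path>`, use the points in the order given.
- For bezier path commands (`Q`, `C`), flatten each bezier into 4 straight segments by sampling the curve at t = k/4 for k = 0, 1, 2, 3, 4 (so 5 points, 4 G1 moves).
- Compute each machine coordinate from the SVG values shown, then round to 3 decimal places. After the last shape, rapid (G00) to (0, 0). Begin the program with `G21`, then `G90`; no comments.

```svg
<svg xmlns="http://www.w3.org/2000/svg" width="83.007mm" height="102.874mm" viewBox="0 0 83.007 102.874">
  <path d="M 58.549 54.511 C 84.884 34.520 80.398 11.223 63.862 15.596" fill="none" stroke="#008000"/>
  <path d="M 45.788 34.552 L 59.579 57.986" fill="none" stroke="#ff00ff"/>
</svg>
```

1 u = 1 mm; y_m = 102.874 − y.

[1] `<path>` cubic bezier, #008000→engrave S307 F4274: (58.549,48.363) → (72.815,63.492) → (77.282,76.957) → (73.711,85.854) → (63.862,87.278)

[2] `<path>` line segment, #ff00ff→score S664 F1594: (45.788,68.322) → (59.579,44.888)

G21
G90
G00 X58.549 Y48.363
M4 S307
G1 X72.815 Y63.492 F4274
G1 X77.282 Y76.957
G1 X73.711 Y85.854
G1 X63.862 Y87.278
M5
G00 X45.788 Y68.322
M4 S664
G1 X59.579 Y44.888 F1594
M5
G00 X0.000 Y0.000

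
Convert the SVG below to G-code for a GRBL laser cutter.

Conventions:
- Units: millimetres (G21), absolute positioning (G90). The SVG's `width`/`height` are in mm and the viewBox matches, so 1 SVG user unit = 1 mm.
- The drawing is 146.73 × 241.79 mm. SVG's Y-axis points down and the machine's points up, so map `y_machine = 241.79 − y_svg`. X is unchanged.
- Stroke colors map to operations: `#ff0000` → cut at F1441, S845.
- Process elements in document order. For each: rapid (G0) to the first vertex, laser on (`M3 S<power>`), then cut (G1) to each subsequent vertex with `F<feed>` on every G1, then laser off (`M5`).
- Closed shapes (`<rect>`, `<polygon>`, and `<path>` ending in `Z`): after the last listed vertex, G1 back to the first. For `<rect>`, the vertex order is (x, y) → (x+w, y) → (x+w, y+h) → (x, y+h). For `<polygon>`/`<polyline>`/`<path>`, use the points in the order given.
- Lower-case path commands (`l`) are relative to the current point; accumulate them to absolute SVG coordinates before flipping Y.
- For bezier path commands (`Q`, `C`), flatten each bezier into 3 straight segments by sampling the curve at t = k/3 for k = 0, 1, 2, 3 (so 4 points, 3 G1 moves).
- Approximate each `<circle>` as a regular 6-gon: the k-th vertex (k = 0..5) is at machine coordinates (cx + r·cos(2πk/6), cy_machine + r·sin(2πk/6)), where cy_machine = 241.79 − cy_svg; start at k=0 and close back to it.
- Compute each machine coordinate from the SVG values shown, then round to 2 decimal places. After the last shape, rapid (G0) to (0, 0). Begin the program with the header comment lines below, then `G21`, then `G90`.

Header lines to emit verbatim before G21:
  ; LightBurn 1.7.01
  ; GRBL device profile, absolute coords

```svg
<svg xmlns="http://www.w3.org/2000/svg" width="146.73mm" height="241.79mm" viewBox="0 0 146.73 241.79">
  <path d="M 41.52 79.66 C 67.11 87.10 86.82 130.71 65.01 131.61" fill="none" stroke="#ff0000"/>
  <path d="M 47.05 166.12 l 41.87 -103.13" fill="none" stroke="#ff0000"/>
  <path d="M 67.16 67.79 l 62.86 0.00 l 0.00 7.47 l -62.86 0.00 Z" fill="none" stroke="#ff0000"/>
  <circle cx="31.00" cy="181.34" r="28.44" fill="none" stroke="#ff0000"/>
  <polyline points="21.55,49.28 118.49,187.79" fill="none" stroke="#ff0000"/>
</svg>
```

Since the viewBox matches the mm dimensions, user units are millimetres directly. The only transform is the Y-flip y_m = 241.79 − y_svg.

Shape 1 is a cubic bezier drawn with `<path>`. Its stroke #ff0000 means cut at S845, F1441. After flipping Y the toolpath is (41.52,162.13) → (63.83,145.55) → (74.30,122.40) → (65.01,110.18).

Shape 2 is a line segment drawn with `<path>`. Its stroke #ff0000 means cut at S845, F1441. After flipping Y the toolpath is (47.05,75.67) → (88.92,178.80).

Shape 3 is a rectangle drawn with `<path>`. Its stroke #ff0000 means cut at S845, F1441. After flipping Y the toolpath is (67.16,174.00) → (130.02,174.00) → (130.02,166.53) → (67.16,166.53) → (67.16,174.00), returning to the start.

Shape 4 is a circle drawn with `<circle>`. Its stroke #ff0000 means cut at S845, F1441. After flipping Y the toolpath is (59.44,60.45) → (45.22,85.08) → (16.78,85.08) → (2.56,60.45) → (16.78,35.82) → (45.22,35.82) → (59.44,60.45), returning to the start.

Shape 5 is a line segment drawn with `<polyline>`. Its stroke #ff0000 means cut at S845, F1441. After flipping Y the toolpath is (21.55,192.51) → (118.49,54.00).

; LightBurn 1.7.01
; GRBL device profile, absolute coords
G21
G90
G0 X41.52 Y162.13
M3 S845
G1 X63.83 Y145.55 F1441
G1 X74.30 Y122.40 F1441
G1 X65.01 Y110.18 F1441
M5
G0 X47.05 Y75.67
M3 S845
G1 X88.92 Y178.80 F1441
M5
G0 X67.16 Y174.00
M3 S845
G1 X130.02 Y174.00 F1441
G1 X130.02 Y166.53 F1441
G1 X67.16 Y166.53 F1441
G1 X67.16 Y174.00 F1441
M5
G0 X59.44 Y60.45
M3 S845
G1 X45.22 Y85.08 F1441
G1 X16.78 Y85.08 F1441
G1 X2.56 Y60.45 F1441
G1 X16.78 Y35.82 F1441
G1 X45.22 Y35.82 F1441
G1 X59.44 Y60.45 F1441
M5
G0 X21.55 Y192.51
M3 S845
G1 X118.49 Y54.00 F1441
M5
G0 X0.00 Y0.00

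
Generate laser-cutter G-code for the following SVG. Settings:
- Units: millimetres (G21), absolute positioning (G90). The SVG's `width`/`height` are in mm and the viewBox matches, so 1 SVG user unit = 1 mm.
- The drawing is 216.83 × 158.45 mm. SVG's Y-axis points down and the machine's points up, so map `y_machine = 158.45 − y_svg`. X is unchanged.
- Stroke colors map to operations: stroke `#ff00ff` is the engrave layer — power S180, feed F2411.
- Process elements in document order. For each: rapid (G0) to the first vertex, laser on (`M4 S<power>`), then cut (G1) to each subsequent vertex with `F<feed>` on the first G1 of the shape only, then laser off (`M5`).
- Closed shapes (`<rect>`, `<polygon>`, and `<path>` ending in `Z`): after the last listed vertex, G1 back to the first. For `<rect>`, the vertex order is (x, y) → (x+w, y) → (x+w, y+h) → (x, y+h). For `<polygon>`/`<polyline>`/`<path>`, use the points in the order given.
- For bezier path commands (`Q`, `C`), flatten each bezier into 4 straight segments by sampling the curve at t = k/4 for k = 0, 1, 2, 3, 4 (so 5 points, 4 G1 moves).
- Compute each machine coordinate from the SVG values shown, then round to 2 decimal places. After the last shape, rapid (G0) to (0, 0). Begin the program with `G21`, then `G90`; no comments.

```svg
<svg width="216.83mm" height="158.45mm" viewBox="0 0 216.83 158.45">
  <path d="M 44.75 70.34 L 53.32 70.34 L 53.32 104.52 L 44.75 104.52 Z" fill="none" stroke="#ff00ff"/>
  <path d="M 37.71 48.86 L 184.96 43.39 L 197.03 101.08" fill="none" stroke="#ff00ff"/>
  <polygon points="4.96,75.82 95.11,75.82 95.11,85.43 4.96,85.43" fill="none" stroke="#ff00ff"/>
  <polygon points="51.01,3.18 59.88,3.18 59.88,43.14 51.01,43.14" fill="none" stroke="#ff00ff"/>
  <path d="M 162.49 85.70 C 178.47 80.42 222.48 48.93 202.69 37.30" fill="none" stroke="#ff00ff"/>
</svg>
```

1 u = 1 mm; y_m = 158.45 − y.

[1] `<path>` rectangle, #ff00ff→engrave S180 F2411: (44.75,88.11) → (53.32,88.11) → (53.32,53.93) → (44.75,53.93) → (44.75,88.11) (closed)

[2] `<path>` open polyline, #ff00ff→engrave S180 F2411: (37.71,109.59) → (184.96,115.06) → (197.03,57.37)

[3] `<polygon>` rectangle, #ff00ff→engrave S180 F2411: (4.96,82.63) → (95.11,82.63) → (95.11,73.02) → (4.96,73.02) → (4.96,82.63) (closed)

[4] `<polygon>` rectangle, #ff00ff→engrave S180 F2411: (51.01,155.27) → (59.88,155.27) → (59.88,115.31) → (51.01,115.31) → (51.01,155.27) (closed)

[5] `<path>` cubic bezier, #ff00ff→engrave S180 F2411: (162.49,72.75) → (178.30,80.90) → (196.00,94.57) → (207.00,109.42) → (202.69,121.15)

G21
G90
G0 X44.75 Y88.11
M4 S180
G1 X53.32 Y88.11 F2411
G1 X53.32 Y53.93
G1 X44.75 Y53.93
G1 X44.75 Y88.11
M5
G0 X37.71 Y109.59
M4 S180
G1 X184.96 Y115.06 F2411
G1 X197.03 Y57.37
M5
G0 X4.96 Y82.63
M4 S180
G1 X95.11 Y82.63 F2411
G1 X95.11 Y73.02
G1 X4.96 Y73.02
G1 X4.96 Y82.63
M5
G0 X51.01 Y155.27
M4 S180
G1 X59.88 Y155.27 F2411
G1 X59.88 Y115.31
G1 X51.01 Y115.31
G1 X51.01 Y155.27
M5
G0 X162.49 Y72.75
M4 S180
G1 X178.30 Y80.90 F2411
G1 X196.00 Y94.57
G1 X207.00 Y109.42
G1 X202.69 Y121.15
M5
G0 X0.00 Y0.00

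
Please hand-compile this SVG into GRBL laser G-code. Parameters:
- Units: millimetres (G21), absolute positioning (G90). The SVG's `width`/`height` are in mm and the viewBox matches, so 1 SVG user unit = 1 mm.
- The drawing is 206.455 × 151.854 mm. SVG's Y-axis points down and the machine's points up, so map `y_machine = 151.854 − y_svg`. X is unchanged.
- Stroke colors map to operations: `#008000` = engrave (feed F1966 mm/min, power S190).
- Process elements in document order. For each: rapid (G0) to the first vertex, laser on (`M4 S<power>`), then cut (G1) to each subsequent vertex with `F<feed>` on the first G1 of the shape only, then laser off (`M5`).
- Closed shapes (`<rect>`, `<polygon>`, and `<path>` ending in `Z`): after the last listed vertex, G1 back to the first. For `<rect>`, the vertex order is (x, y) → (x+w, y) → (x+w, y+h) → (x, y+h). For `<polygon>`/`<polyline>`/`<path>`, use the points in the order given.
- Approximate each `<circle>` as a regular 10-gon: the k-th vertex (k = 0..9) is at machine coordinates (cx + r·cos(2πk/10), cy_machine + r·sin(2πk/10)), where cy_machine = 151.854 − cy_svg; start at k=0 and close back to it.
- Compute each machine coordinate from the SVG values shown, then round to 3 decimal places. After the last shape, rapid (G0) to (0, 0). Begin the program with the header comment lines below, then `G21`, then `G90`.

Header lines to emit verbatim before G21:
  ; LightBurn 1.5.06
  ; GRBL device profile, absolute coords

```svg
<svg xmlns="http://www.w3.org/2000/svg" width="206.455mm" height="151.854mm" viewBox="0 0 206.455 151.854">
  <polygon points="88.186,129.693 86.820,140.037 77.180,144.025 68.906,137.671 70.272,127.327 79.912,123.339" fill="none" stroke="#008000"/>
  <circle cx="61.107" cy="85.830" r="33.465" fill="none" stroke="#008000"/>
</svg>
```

; LightBurn 1.5.06
; GRBL device profile, absolute coords
G21
G90
G0 X88.186 Y22.161
M4 S190
G1 X86.820 Y11.817 F1966
G1 X77.180 Y7.829
G1 X68.906 Y14.183
G1 X70.272 Y24.527
G1 X79.912 Y28.515
G1 X88.186 Y22.161
M5
G0 X94.572 Y66.024
M4 S190
G1 X88.181 Y85.694 F1966
G1 X71.448 Y97.851
G1 X50.766 Y97.851
G1 X34.033 Y85.694
G1 X27.642 Y66.024
G1 X34.033 Y46.354
G1 X50.766 Y34.197
G1 X71.448 Y34.197
G1 X88.181 Y46.354
G1 X94.572 Y66.024
M5
G0 X0.000 Y0.000

Since the viewBox matches the mm dimensions, user units are millimetres directly. The only transform is the Y-flip y_m = 151.854 − y_svg.

Shape 1 is a regular polygon drawn with `<polygon>`. Its stroke #008000 means engrave at S190, F1966. After flipping Y the toolpath is (88.186,22.161) → (86.820,11.817) → (77.180,7.829) → (68.906,14.183) → (70.272,24.527) → (79.912,28.515) → (88.186,22.161), returning to the start.

Shape 2 is a circle drawn with `<circle>`. Its stroke #008000 means engrave at S190, F1966. After flipping Y the toolpath is (94.572,66.024) → (88.181,85.694) → (71.448,97.851) → (50.766,97.851) → (34.033,85.694) → (27.642,66.024) → (34.033,46.354) → (50.766,34.197) → (71.448,34.197) → (88.181,46.354) → (94.572,66.024), returning to the start.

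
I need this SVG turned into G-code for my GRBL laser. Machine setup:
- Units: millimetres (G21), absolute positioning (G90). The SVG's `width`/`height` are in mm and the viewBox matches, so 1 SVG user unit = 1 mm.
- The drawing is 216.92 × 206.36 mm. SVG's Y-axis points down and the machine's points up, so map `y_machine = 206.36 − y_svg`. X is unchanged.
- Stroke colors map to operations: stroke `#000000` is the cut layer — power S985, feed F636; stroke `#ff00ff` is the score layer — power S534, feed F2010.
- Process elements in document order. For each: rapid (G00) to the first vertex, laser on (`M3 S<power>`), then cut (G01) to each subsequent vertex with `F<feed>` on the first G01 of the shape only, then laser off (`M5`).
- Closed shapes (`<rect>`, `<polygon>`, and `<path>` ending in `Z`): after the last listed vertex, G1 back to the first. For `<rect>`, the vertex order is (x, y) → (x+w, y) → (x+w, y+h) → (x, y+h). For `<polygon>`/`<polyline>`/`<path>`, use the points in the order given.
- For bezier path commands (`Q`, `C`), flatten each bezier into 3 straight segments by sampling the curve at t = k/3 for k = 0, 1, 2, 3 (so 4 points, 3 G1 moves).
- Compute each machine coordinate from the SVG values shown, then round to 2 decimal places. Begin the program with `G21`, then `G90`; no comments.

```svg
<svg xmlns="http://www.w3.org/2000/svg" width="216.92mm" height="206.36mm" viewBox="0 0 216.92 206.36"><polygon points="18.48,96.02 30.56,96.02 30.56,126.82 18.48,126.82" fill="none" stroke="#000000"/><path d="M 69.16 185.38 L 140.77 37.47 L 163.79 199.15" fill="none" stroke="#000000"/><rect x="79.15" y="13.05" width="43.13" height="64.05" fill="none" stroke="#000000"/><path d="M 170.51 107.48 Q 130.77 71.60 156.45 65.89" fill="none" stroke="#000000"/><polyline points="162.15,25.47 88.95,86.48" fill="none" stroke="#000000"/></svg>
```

Since the viewBox matches the mm dimensions, user units are millimetres directly. The only transform is the Y-flip y_m = 206.36 − y_svg.

Shape 1 is a rectangle drawn with `<polygon>`. Its stroke #000000 means cut at S985, F636. After flipping Y the toolpath is (18.48,110.34) → (30.56,110.34) → (30.56,79.54) → (18.48,79.54) → (18.48,110.34), returning to the start.

Shape 2 is a open polyline drawn with `<path>`. Its stroke #000000 means cut at S985, F636. After flipping Y the toolpath is (69.16,20.98) → (140.77,168.89) → (163.79,7.21).

Shape 3 is a rectangle drawn with `<rect>`. Its stroke #000000 means cut at S985, F636. After flipping Y the toolpath is (79.15,193.31) → (122.28,193.31) → (122.28,129.26) → (79.15,129.26) → (79.15,193.31), returning to the start.

Shape 4 is a quadratic bezier drawn with `<path>`. Its stroke #000000 means cut at S985, F636. After flipping Y the toolpath is (170.51,98.88) → (151.29,119.45) → (146.60,133.31) → (156.45,140.47).

Shape 5 is a line segment drawn with `<polyline>`. Its stroke #000000 means cut at S985, F636. After flipping Y the toolpath is (162.15,180.89) → (88.95,119.88).

G21
G90
G00 X18.48 Y110.34
M3 S985
G01 X30.56 Y110.34 F636
G01 X30.56 Y79.54
G01 X18.48 Y79.54
G01 X18.48 Y110.34
M5
G00 X69.16 Y20.98
M3 S985
G01 X140.77 Y168.89 F636
G01 X163.79 Y7.21
M5
G00 X79.15 Y193.31
M3 S985
G01 X122.28 Y193.31 F636
G01 X122.28 Y129.26
G01 X79.15 Y129.26
G01 X79.15 Y193.31
M5
G00 X170.51 Y98.88
M3 S985
G01 X151.29 Y119.45 F636
G01 X146.60 Y133.31
G01 X156.45 Y140.47
M5
G00 X162.15 Y180.89
M3 S985
G01 X88.95 Y119.88 F636
M5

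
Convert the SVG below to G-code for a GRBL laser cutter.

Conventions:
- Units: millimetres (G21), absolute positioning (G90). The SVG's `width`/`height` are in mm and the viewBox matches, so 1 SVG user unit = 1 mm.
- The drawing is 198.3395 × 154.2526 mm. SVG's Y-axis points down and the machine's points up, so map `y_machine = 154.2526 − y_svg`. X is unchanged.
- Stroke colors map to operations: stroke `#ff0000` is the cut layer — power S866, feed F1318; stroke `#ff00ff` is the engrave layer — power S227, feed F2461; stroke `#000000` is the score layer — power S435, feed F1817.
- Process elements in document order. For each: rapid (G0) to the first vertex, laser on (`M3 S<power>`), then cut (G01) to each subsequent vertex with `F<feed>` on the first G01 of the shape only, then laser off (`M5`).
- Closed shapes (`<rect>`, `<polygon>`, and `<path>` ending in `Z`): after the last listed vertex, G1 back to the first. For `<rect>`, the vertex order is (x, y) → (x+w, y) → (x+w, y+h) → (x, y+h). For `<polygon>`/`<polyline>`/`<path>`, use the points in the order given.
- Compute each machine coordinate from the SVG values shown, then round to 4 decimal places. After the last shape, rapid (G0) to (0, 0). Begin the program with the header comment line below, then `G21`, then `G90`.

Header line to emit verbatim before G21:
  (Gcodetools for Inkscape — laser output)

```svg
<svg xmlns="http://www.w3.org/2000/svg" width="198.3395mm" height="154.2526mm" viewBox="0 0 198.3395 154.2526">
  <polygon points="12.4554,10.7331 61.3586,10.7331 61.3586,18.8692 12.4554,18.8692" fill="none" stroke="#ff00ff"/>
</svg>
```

1 u = 1 mm; y_m = 154.2526 − y.

[1] `<polygon>` rectangle, #ff00ff→engrave S227 F2461: (12.4554,143.5195) → (61.3586,143.5195) → (61.3586,135.3834) → (12.4554,135.3834) → (12.4554,143.5195) (closed)

(Gcodetools for Inkscape — laser output)
G21
G90
G0 X12.4554 Y143.5195
M3 S227
G01 X61.3586 Y143.5195 F2461
G01 X61.3586 Y135.3834
G01 X12.4554 Y135.3834
G01 X12.4554 Y143.5195
M5
G0 X0.0000 Y0.0000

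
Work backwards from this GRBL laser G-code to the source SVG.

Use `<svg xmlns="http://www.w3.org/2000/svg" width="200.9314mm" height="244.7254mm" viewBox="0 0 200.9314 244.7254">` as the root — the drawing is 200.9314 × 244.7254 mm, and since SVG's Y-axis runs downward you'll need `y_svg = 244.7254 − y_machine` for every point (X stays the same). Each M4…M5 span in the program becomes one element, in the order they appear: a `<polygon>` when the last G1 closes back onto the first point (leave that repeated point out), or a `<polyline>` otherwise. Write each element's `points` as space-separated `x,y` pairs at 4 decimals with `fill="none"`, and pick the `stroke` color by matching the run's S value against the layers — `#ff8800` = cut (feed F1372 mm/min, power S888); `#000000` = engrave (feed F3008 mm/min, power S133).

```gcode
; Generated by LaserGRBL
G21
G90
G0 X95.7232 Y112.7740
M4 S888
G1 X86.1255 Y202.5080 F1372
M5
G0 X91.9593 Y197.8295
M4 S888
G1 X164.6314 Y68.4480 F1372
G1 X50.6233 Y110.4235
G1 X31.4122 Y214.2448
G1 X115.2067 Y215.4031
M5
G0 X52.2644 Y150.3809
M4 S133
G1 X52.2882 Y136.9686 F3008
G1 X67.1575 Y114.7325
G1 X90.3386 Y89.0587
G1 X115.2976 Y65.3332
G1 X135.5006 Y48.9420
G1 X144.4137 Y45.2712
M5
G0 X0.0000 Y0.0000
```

Each laser-on run becomes one SVG element. Flip Y back into SVG space with y_svg = 244.7254 − y_machine.

Run 1: the run's S888 means `#ff8800` (cut). The run is open, so emit a `<polyline>` with points (Y-flipped): 95.7232,131.9514 86.1255,42.2174.

Run 2: power S888 maps to stroke `#ff8800` (cut). The run is open, so emit a `<polyline>` with points (Y-flipped): 91.9593,46.8959 164.6314,176.2774 50.6233,134.3019 31.4122,30.4806 115.2067,29.3223.

Run 3: S133 ⇒ engrave layer `#000000`. The run is open, so emit a `<polyline>` with points (Y-flipped): 52.2644,94.3445 52.2882,107.7568 67.1575,129.9929 90.3386,155.6667 115.2976,179.3922 135.5006,195.7834 144.4137,199.4542.

<svg xmlns="http://www.w3.org/2000/svg" width="200.9314mm" height="244.7254mm" viewBox="0 0 200.9314 244.7254">
  <polyline points="95.7232,131.9514 86.1255,42.2174" fill="none" stroke="#ff8800"/>
  <polyline points="91.9593,46.8959 164.6314,176.2774 50.6233,134.3019 31.4122,30.4806 115.2067,29.3223" fill="none" stroke="#ff8800"/>
  <polyline points="52.2644,94.3445 52.2882,107.7568 67.1575,129.9929 90.3386,155.6667 115.2976,179.3922 135.5006,195.7834 144.4137,199.4542" fill="none" stroke="#000000"/>
</svg>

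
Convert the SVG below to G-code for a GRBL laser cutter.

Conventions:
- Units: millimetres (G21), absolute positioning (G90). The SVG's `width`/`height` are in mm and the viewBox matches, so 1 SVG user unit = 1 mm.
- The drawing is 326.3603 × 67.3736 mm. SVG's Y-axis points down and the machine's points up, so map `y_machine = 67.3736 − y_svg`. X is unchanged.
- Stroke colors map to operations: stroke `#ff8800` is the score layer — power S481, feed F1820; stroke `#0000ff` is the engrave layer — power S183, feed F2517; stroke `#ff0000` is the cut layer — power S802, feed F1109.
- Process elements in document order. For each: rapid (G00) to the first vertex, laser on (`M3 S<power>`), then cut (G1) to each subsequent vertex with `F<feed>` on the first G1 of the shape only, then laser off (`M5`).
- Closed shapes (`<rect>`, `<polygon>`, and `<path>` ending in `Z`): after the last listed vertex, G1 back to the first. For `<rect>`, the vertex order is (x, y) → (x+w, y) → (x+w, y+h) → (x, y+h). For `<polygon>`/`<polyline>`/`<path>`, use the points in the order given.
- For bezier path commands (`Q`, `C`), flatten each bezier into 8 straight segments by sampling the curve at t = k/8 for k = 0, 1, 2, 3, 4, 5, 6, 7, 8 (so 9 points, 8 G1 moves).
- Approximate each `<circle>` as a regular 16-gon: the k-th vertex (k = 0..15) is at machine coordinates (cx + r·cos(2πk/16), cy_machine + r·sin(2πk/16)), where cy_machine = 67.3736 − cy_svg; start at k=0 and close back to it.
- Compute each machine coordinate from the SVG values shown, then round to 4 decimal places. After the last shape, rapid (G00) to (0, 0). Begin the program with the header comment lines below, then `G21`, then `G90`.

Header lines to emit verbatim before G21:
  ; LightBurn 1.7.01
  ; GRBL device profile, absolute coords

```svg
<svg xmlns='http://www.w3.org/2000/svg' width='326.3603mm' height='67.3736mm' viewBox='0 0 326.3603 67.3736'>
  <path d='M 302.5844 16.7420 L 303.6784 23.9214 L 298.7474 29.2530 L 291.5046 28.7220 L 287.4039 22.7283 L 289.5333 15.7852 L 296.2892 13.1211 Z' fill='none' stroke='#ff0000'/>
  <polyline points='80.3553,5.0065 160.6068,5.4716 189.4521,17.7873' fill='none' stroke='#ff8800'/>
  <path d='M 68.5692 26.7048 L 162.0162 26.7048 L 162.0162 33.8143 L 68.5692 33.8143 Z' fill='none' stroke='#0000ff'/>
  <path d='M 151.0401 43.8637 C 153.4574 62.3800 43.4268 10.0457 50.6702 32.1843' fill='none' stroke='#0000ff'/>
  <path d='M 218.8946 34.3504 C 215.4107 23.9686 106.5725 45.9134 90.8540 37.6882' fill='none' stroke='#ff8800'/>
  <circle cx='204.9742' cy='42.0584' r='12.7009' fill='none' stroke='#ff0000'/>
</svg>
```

; LightBurn 1.7.01
; GRBL device profile, absolute coords
G21
G90
G00 X302.5844 Y50.6316
M3 S802
G1 X303.6784 Y43.4522 F1109
G1 X298.7474 Y38.1206
G1 X291.5046 Y38.6516
G1 X287.4039 Y44.6453
G1 X289.5333 Y51.5884
G1 X296.2892 Y54.2525
G1 X302.5844 Y50.6316
M5
G00 X80.3553 Y62.3671
M3 S481
G1 X160.6068 Y61.9020 F1820
G1 X189.4521 Y49.5863
M5
G00 X68.5692 Y40.6688
M3 S183
G1 X162.0162 Y40.6688 F2517
G1 X162.0162 Y33.5593
G1 X68.5692 Y33.5593
G1 X68.5692 Y40.6688
M5
G00 X151.0401 Y23.5099
M3 S183
G1 X147.1243 Y19.6036 F2517
G1 X135.3585 Y20.6365
G1 X118.4348 Y24.9056
G1 X99.0454 Y30.7080
G1 X79.8821 Y36.3405
G1 X63.6371 Y40.1003
G1 X53.0025 Y40.2842
G1 X50.6702 Y35.1893
M5
G00 X218.8946 Y33.0232
M3 S481
G1 X213.0373 Y35.5231 F1820
G1 X199.6289 Y35.7248
G1 X180.9953 Y34.3607
G1 X159.4623 Y32.1630
G1 X137.3558 Y29.8643
G1 X117.0017 Y28.1969
G1 X100.7258 Y27.8931
G1 X90.8540 Y29.6854
M5
G00 X217.6751 Y25.3152
M3 S802
G1 X216.7083 Y30.1756 F1109
G1 X213.9551 Y34.2961
G1 X209.8346 Y37.0493
G1 X204.9742 Y38.0161
G1 X200.1138 Y37.0493
G1 X195.9933 Y34.2961
G1 X193.2401 Y30.1756
G1 X192.2733 Y25.3152
G1 X193.2401 Y20.4548
G1 X195.9933 Y16.3343
G1 X200.1138 Y13.5811
G1 X204.9742 Y12.6143
G1 X209.8346 Y13.5811
G1 X213.9551 Y16.3343
G1 X216.7083 Y20.4548
G1 X217.6751 Y25.3152
M5
G00 X0.0000 Y0.0000

Since the viewBox matches the mm dimensions, user units are millimetres directly. The only transform is the Y-flip y_m = 67.3736 − y_svg.

Shape 1 is a regular polygon drawn with `<path>`. Its stroke #ff0000 means cut at S802, F1109. After flipping Y the toolpath is (302.5844,50.6316) → (303.6784,43.4522) → (298.7474,38.1206) → (291.5046,38.6516) → (287.4039,44.6453) → (289.5333,51.5884) → (296.2892,54.2525) → (302.5844,50.6316), returning to the start.

Shape 2 is a open polyline drawn with `<polyline>`. Its stroke #ff8800 means score at S481, F1820. After flipping Y the toolpath is (80.3553,62.3671) → (160.6068,61.9020) → (189.4521,49.5863).

Shape 3 is a rectangle drawn with `<path>`. Its stroke #0000ff means engrave at S183, F2517. After flipping Y the toolpath is (68.5692,40.6688) → (162.0162,40.6688) → (162.0162,33.5593) → (68.5692,33.5593) → (68.5692,40.6688), returning to the start.

Shape 4 is a cubic bezier drawn with `<path>`. Its stroke #0000ff means engrave at S183, F2517. After flipping Y the toolpath is (151.0401,23.5099) → (147.1243,19.6036) → (135.3585,20.6365) → (118.4348,24.9056) → (99.0454,30.7080) → (79.8821,36.3405) → (63.6371,40.1003) → (53.0025,40.2842) → (50.6702,35.1893).

Shape 5 is a cubic bezier drawn with `<path>`. Its stroke #ff8800 means score at S481, F1820. After flipping Y the toolpath is (218.8946,33.0232) → (213.0373,35.5231) → (199.6289,35.7248) → (180.9953,34.3607) → (159.4623,32.1630) → (137.3558,29.8643) → (117.0017,28.1969) → (100.7258,27.8931) → (90.8540,29.6854).

Shape 6 is a circle drawn with `<circle>`. Its stroke #ff0000 means cut at S802, F1109. After flipping Y the toolpath is (217.6751,25.3152) → (216.7083,30.1756) → (213.9551,34.2961) → (209.8346,37.0493) → (204.9742,38.0161) → (200.1138,37.0493) → (195.9933,34.2961) → (193.2401,30.1756) → (192.2733,25.3152) → (193.2401,20.4548) → (195.9933,16.3343) → (200.1138,13.5811) → (204.9742,12.6143) → (209.8346,13.5811) → (213.9551,16.3343) → (216.7083,20.4548) → (217.6751,25.3152), returning to the start.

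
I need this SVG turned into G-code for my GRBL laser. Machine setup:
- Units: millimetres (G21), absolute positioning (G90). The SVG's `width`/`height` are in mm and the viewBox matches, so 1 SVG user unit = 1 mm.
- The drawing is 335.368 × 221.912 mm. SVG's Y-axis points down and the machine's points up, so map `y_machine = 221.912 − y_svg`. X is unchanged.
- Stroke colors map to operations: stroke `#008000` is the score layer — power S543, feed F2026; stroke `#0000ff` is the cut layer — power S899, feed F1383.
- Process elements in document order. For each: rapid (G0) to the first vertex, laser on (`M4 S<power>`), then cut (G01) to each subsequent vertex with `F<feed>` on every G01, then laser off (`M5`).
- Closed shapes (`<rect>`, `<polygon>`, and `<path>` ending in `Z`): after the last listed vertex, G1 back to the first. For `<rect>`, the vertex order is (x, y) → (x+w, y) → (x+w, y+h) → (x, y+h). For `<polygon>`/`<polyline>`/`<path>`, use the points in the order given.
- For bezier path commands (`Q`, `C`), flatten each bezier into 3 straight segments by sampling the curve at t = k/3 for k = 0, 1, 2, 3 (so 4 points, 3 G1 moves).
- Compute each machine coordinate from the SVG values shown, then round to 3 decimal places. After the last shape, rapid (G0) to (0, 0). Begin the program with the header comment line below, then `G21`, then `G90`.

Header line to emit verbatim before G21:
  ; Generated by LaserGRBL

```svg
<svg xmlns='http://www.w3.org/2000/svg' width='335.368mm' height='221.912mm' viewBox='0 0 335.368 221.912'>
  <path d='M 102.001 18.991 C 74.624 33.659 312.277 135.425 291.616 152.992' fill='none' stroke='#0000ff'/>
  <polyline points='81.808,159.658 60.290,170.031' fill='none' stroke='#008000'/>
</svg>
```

; Generated by LaserGRBL
G21
G90
G0 X102.001 Y202.921
M4 S899
G01 X143.584 Y165.565 F1383
G01 X245.555 Y108.209 F1383
G01 X291.616 Y68.920 F1383
M5
G0 X81.808 Y62.254
M4 S543
G01 X60.290 Y51.881 F2026
M5
G0 X0.000 Y0.000

viewBox `0 0 335.368 221.912` with mm width/height → 1 unit = 1 mm. Flip: y_m = 221.912 − y_svg.

**Shape 1** — `<path>` cubic bezier, stroke `#0000ff` → cut (S899, F1383). Control points (SVG): P0=(102.001,18.991), P1=(74.624,33.659), P2=(312.277,135.425), P3=(291.616,152.992); sampled at t=k/3. Machine vertices: (102.001,202.921) → (143.584,165.565) → (245.555,108.209) → (291.616,68.920). Open path.

**Shape 2** — `<polyline>` line segment, stroke `#008000` → score (S543, F2026). Machine vertices: (81.808,62.254) → (60.290,51.881). Open path.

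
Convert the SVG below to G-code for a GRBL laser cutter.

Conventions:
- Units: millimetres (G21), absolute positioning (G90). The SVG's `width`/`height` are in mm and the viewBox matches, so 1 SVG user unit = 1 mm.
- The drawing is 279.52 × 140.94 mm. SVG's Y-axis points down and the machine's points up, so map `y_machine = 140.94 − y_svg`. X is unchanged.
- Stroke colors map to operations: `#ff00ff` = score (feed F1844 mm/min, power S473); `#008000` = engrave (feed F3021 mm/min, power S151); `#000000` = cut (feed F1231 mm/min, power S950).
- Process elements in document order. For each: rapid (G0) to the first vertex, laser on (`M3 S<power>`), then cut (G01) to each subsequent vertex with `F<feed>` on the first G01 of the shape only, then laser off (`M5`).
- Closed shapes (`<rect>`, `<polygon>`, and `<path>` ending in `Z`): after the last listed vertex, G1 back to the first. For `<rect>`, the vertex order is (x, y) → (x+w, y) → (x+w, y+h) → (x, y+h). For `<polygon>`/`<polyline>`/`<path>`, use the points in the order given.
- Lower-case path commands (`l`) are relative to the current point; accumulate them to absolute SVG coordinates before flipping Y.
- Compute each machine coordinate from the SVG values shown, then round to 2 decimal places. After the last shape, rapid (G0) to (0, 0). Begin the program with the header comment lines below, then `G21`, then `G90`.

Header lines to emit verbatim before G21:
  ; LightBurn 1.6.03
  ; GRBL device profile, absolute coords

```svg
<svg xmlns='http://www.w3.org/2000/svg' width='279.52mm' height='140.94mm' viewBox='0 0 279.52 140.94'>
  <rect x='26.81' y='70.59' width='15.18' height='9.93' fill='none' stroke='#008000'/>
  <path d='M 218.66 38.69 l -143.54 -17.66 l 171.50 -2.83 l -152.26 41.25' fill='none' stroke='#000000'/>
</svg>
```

; LightBurn 1.6.03
; GRBL device profile, absolute coords
G21
G90
G0 X26.81 Y70.35
M3 S151
G01 X41.99 Y70.35 F3021
G01 X41.99 Y60.42
G01 X26.81 Y60.42
G01 X26.81 Y70.35
M5
G0 X218.66 Y102.25
M3 S950
G01 X75.12 Y119.91 F1231
G01 X246.62 Y122.74
G01 X94.36 Y81.49
M5
G0 X0.00 Y0.00

viewBox `0 0 279.52 140.94` with mm width/height → 1 unit = 1 mm. Flip: y_m = 140.94 − y_svg.

**Shape 1** — `<rect>` rectangle, stroke `#008000` → engrave (S151, F3021). Machine vertices: (26.81,70.35) → (41.99,70.35) → (41.99,60.42) → (26.81,60.42) → (26.81,70.35). Closed: final G1 returns to the first vertex.

**Shape 2** — `<path>` open polyline, stroke `#000000` → cut (S950, F1231). Machine vertices: (218.66,102.25) → (75.12,119.91) → (246.62,122.74) → (94.36,81.49). Open path.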